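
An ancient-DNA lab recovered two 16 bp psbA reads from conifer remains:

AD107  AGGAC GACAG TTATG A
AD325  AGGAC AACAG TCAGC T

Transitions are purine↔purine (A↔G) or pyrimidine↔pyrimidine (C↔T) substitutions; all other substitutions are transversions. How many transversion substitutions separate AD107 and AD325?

3

Mismatches occur at site 6 (G→A, transition), site 12 (T→C, transition), site 14 (T→G, transversion), site 15 (G→C, transversion), site 16 (A→T, transversion).
Of the 5 differences, 2 transitions and 3 transversions, so the answer is 3.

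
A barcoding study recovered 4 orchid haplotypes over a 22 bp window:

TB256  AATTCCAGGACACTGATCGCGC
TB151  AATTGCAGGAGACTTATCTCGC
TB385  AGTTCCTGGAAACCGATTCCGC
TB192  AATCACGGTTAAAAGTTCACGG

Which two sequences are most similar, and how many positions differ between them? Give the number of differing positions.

4

Pairwise Hamming distances:
  TB256 vs TB151: 4
  TB256 vs TB385: 6
  TB256 vs TB192: 11
  TB151 vs TB385: 8
  TB151 vs TB192: 12
  TB385 vs TB192: 12
The smallest is 4, between TB256 and TB151.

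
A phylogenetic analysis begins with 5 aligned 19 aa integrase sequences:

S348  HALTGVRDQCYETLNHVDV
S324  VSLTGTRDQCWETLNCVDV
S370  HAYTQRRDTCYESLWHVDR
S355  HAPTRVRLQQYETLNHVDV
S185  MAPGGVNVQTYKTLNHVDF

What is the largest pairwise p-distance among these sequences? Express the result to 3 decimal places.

0.684

Pairwise Hamming distances:
  S348 vs S324: 5
  S348 vs S370: 7
  S348 vs S355: 4
  S348 vs S185: 8
  S324 vs S370: 11
  S324 vs S355: 9
  S324 vs S185: 12
  S370 vs S355: 9
  S370 vs S185: 13
  S355 vs S185: 8
The largest is 13 mismatches, between S370 and S185; p = 13/19 = 0.684.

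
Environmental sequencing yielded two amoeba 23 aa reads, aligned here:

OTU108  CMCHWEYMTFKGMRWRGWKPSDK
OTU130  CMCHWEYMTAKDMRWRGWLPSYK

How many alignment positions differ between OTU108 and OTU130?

4

Mismatches occur at site 10 (F↔A), site 12 (G↔D), site 19 (K↔L), site 22 (D↔Y).
That gives 4 mismatches out of 23 aligned sites, so the Hamming distance is 4.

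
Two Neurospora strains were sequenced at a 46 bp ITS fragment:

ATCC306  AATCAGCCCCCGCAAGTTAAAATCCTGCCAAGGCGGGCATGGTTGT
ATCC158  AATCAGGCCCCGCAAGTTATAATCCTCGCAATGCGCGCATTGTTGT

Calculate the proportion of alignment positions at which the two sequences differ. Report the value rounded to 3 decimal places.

The sequences differ at positions 7 (C/G), 20 (A/T), 27 (G/C), 28 (C/G), 32 (G/T), 36 (G/C), 41 (G/T).
There are 7 differences over 46 sites, so p = 7/46 = 0.152.

0.152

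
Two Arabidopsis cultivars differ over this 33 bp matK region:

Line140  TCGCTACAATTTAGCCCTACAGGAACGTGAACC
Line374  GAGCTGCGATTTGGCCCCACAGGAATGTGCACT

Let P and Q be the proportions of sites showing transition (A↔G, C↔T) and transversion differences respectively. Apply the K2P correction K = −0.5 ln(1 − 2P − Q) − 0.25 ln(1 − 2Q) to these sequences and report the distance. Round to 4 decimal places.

0.3532

The sequences differ at positions 1 (T/G, transversion), 2 (C/A, transversion), 6 (A/G, transition), 8 (A/G, transition), 13 (A/G, transition), 18 (T/C, transition), 26 (C/T, transition), 30 (A/C, transversion), 33 (C/T, transition).
Of the 9 differences, 6 transitions and 3 transversions over 33 sites: P = 6/33 = 0.181818, Q = 3/33 = 0.090909.
d = −0.5·ln(0.545455) − 0.25·ln(0.818182) = −0.5·(-0.606135) − 0.25·(-0.200670) = 0.3532.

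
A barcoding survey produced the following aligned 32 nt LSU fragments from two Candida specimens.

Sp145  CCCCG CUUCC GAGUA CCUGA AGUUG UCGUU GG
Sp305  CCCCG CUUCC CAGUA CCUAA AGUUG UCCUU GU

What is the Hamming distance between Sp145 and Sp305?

Differing sites — 11:G/C; 19:G/A; 28:G/C; 32:G/U.
That gives 4 mismatches out of 32 aligned sites, so the Hamming distance is 4.

4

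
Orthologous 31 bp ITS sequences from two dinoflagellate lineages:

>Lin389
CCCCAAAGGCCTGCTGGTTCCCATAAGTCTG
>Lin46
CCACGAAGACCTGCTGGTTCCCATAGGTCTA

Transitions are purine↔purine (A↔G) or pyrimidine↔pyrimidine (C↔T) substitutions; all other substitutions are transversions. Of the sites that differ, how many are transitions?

Differing sites — 3:C/A (Tv); 5:A/G (Ti); 9:G/A (Ti); 26:A/G (Ti); 31:G/A (Ti).
Of the 5 differences, 4 transitions and 1 transversion, so the answer is 4.

4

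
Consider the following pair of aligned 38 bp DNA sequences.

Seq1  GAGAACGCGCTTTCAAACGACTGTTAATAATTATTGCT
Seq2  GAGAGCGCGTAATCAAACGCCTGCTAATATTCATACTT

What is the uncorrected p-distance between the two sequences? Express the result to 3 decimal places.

Mismatches occur at site 5 (A↔G), site 10 (C↔T), site 11 (T↔A), site 12 (T↔A), site 20 (A↔C), site 24 (T↔C), site 30 (A↔T), site 32 (T↔C), site 35 (T↔A), site 36 (G↔C), site 37 (C↔T).
There are 11 differences over 38 sites, so p = 11/38 = 0.289.

0.289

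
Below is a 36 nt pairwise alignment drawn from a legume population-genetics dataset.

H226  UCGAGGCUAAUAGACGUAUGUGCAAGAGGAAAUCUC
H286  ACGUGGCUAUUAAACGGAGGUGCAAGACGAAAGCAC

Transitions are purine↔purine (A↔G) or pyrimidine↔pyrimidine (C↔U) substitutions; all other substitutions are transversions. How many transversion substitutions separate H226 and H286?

8

Mismatches occur at site 1 (U→A, transversion), site 4 (A→U, transversion), site 10 (A→U, transversion), site 13 (G→A, transition), site 17 (U→G, transversion), site 19 (U→G, transversion), site 28 (G→C, transversion), site 33 (U→G, transversion), site 35 (U→A, transversion).
Of the 9 differences, 1 transition and 8 transversions, so the answer is 8.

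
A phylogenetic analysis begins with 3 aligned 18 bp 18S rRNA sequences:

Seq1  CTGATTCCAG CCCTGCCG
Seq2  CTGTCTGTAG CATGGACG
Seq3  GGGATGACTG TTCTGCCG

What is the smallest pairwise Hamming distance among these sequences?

7

Pairwise Hamming distances:
  Seq1 vs Seq2: 8
  Seq1 vs Seq3: 7
  Seq2 vs Seq3: 13
The smallest is 7, between Seq1 and Seq3.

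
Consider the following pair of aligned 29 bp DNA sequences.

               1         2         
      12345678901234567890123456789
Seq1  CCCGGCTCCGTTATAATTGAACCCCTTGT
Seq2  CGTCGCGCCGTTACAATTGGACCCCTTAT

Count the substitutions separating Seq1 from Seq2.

Mismatches occur at site 2 (C↔G), site 3 (C↔T), site 4 (G↔C), site 7 (T↔G), site 14 (T↔C), site 20 (A↔G), site 28 (G↔A).
That gives 7 mismatches out of 29 aligned sites, so the Hamming distance is 7.

7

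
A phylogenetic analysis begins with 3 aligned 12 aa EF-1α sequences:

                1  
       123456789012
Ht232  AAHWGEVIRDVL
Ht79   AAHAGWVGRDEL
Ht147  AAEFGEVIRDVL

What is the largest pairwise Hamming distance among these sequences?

5

Pairwise Hamming distances:
  Ht232 vs Ht79: 4
  Ht232 vs Ht147: 2
  Ht79 vs Ht147: 5
The largest is 5, between Ht79 and Ht147.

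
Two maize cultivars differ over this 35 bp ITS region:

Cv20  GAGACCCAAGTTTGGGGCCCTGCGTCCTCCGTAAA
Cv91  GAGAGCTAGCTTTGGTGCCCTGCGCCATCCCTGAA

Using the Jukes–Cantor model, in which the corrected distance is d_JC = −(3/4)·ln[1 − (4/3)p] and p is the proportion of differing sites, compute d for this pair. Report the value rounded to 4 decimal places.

0.3149

Mismatches occur at site 5 (C↔G), site 7 (C↔T), site 9 (A↔G), site 10 (G↔C), site 16 (G↔T), site 25 (T↔C), site 27 (C↔A), site 31 (G↔C), site 33 (A↔G).
p = 9/35 = 0.257143.
d = −0.75 · ln(1 − (4/3)·0.257143) = −0.75 · ln(0.657143) = −0.75 · (-0.419854) = 0.3149.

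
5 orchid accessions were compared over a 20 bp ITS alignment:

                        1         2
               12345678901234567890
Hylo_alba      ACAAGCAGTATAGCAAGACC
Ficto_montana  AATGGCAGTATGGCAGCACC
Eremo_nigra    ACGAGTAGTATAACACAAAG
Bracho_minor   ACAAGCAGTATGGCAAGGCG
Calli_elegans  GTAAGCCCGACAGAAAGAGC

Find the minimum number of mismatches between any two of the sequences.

3

Pairwise Hamming distances:
  Hylo_alba vs Ficto_montana: 6
  Hylo_alba vs Eremo_nigra: 7
  Hylo_alba vs Bracho_minor: 3
  Hylo_alba vs Calli_elegans: 8
  Ficto_montana vs Eremo_nigra: 10
  Ficto_montana vs Bracho_minor: 7
  Ficto_montana vs Calli_elegans: 13
  Eremo_nigra vs Bracho_minor: 8
  Eremo_nigra vs Calli_elegans: 14
  Bracho_minor vs Calli_elegans: 11
The smallest is 3, between Hylo_alba and Bracho_minor.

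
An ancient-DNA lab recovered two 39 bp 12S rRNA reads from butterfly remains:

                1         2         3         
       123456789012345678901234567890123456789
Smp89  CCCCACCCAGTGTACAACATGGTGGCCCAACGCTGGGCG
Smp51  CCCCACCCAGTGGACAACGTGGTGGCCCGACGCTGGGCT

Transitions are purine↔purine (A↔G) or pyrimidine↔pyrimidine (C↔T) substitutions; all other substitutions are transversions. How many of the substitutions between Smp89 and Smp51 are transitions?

The sequences differ at positions 13 (T/G, transversion), 19 (A/G, transition), 29 (A/G, transition), 39 (G/T, transversion).
Of the 4 differences, 2 transitions and 2 transversions, so the answer is 2.

2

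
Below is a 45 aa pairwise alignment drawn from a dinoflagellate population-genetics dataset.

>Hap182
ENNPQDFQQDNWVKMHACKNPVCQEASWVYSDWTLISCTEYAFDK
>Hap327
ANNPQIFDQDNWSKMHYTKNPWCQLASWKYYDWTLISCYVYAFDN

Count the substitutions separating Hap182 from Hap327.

13

The sequences differ at positions 1 (E/A), 6 (D/I), 8 (Q/D), 13 (V/S), 17 (A/Y), 18 (C/T), 22 (V/W), 25 (E/L), 29 (V/K), 31 (S/Y), 39 (T/Y), 40 (E/V), 45 (K/N).
That gives 13 mismatches out of 45 aligned sites, so the Hamming distance is 13.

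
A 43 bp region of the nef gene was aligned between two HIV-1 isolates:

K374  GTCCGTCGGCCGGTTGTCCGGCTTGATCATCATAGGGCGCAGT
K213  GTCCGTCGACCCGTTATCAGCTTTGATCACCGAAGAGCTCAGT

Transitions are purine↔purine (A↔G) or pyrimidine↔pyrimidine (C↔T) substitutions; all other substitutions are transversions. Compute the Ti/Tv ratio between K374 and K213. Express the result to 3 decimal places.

1.200

Mismatches occur at site 9 (G↔A, transition), site 12 (G↔C, transversion), site 16 (G↔A, transition), site 19 (C↔A, transversion), site 21 (G↔C, transversion), site 22 (C↔T, transition), site 30 (T↔C, transition), site 32 (A↔G, transition), site 33 (T↔A, transversion), site 36 (G↔A, transition), site 39 (G↔T, transversion).
Of the 11 differences, 6 transitions and 5 transversions, so Ti/Tv = 6/5 = 1.200.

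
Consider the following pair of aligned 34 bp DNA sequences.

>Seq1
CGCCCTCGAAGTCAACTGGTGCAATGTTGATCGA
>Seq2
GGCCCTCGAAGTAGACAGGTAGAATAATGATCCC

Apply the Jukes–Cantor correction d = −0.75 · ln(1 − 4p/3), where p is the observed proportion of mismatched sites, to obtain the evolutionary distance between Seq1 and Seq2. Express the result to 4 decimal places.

0.3734

Differing sites — 1:C/G; 13:C/A; 14:A/G; 17:T/A; 21:G/A; 22:C/G; 26:G/A; 27:T/A; 33:G/C; 34:A/C.
p = 10/34 = 0.294118.
d = −0.75 · ln(1 − (4/3)·0.294118) = −0.75 · ln(0.607843) = −0.75 · (-0.497839) = 0.3734.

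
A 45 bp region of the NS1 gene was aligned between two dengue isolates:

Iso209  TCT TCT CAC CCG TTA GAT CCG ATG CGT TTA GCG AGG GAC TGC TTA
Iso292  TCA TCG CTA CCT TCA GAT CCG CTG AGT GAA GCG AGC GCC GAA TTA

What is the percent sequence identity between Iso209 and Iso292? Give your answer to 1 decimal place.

Differing sites — 3:T/A; 6:T/G; 8:A/T; 9:C/A; 12:G/T; 14:T/C; 22:A/C; 25:C/A; 28:T/G; 29:T/A; 36:G/C; 38:A/C; 40:T/G; 41:G/A; 42:C/A.
30 of the 45 sites match, so the percent identity is 30/45 × 100 = 66.7%.

66.7%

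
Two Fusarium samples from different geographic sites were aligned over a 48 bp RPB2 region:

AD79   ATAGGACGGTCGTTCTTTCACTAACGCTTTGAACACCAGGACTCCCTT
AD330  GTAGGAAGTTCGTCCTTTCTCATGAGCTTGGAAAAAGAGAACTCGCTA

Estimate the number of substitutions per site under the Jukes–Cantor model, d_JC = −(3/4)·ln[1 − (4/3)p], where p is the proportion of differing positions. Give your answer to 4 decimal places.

0.4408

Mismatches occur at site 1 (A↔G), site 7 (C↔A), site 9 (G↔T), site 14 (T↔C), site 20 (A↔T), site 22 (T↔A), site 23 (A↔T), site 24 (A↔G), site 25 (C↔A), site 30 (T↔G), site 34 (C↔A), site 36 (C↔A), site 37 (C↔G), site 40 (G↔A), site 45 (C↔G), site 48 (T↔A).
p = 16/48 = 0.333333.
d = −0.75 · ln(1 − (4/3)·0.333333) = −0.75 · ln(0.555556) = −0.75 · (-0.587786) = 0.4408.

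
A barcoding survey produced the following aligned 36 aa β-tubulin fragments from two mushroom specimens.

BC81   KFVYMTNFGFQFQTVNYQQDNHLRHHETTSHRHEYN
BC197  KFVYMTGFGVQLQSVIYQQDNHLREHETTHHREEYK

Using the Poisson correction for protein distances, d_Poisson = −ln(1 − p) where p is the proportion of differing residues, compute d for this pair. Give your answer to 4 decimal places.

0.2877

The sequences differ at positions 7 (N/G), 10 (F/V), 12 (F/L), 14 (T/S), 16 (N/I), 25 (H/E), 30 (S/H), 33 (H/E), 36 (N/K).
p = 9/36 = 0.250000.
d = −ln(1 − 0.250000) = −ln(0.750000) = 0.2877.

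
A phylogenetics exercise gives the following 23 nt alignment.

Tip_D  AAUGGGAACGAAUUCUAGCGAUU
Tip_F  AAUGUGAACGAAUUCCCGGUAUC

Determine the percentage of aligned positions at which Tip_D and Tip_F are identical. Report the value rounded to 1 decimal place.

73.9%

The sequences differ at positions 5 (G/U), 16 (U/C), 17 (A/C), 19 (C/G), 20 (G/U), 23 (U/C).
17 of the 23 sites match, so the percent identity is 17/23 × 100 = 73.9%.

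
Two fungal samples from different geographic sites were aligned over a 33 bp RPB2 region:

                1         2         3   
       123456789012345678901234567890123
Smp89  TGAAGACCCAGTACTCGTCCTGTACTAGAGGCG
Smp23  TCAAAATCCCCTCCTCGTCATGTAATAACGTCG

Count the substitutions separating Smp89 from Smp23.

Differing sites — 2:G/C; 5:G/A; 7:C/T; 10:A/C; 11:G/C; 13:A/C; 20:C/A; 25:C/A; 28:G/A; 29:A/C; 31:G/T.
That gives 11 mismatches out of 33 aligned sites, so the Hamming distance is 11.

11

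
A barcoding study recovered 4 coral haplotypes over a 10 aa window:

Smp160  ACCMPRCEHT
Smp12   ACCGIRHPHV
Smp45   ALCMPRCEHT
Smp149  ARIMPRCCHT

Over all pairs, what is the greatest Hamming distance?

Pairwise Hamming distances:
  Smp160 vs Smp12: 5
  Smp160 vs Smp45: 1
  Smp160 vs Smp149: 3
  Smp12 vs Smp45: 6
  Smp12 vs Smp149: 7
  Smp45 vs Smp149: 3
The largest is 7, between Smp12 and Smp149.

7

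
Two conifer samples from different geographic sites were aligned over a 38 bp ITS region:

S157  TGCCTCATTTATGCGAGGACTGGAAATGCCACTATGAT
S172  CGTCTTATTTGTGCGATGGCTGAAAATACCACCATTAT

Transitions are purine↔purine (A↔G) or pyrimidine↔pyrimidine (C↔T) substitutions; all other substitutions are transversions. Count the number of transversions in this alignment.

2

Mismatches occur at site 1 (T→C, transition), site 3 (C→T, transition), site 6 (C→T, transition), site 11 (A→G, transition), site 17 (G→T, transversion), site 19 (A→G, transition), site 23 (G→A, transition), site 28 (G→A, transition), site 33 (T→C, transition), site 36 (G→T, transversion).
Of the 10 differences, 8 transitions and 2 transversions, so the answer is 2.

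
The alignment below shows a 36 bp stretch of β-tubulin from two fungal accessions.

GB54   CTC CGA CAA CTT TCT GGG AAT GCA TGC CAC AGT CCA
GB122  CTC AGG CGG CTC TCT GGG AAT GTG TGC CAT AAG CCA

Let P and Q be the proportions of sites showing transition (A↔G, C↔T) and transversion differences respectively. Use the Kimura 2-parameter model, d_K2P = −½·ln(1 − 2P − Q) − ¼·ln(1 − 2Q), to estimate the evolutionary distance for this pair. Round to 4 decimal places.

Mismatches occur at site 4 (C/A, transversion), site 6 (A/G, transition), site 8 (A/G, transition), site 9 (A/G, transition), site 12 (T/C, transition), site 23 (C/T, transition), site 24 (A/G, transition), site 30 (C/T, transition), site 32 (G/A, transition), site 33 (T/G, transversion).
Of the 10 differences, 8 transitions and 2 transversions over 36 sites: P = 8/36 = 0.222222, Q = 2/36 = 0.055556.
d = −0.5·ln(0.500000) − 0.25·ln(0.888888) = −0.5·(-0.693147) − 0.25·(-0.117784) = 0.3760.

0.3760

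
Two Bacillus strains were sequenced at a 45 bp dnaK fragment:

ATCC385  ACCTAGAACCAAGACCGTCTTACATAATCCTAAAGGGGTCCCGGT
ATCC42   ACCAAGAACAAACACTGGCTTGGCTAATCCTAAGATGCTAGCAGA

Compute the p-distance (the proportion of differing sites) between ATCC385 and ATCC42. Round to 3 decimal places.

0.356

Differing sites — 4:T/A; 10:C/A; 13:G/C; 16:C/T; 18:T/G; 22:A/G; 23:C/G; 24:A/C; 34:A/G; 35:G/A; 36:G/T; 38:G/C; 40:C/A; 41:C/G; 43:G/A; 45:T/A.
There are 16 differences over 45 sites, so p = 16/45 = 0.356.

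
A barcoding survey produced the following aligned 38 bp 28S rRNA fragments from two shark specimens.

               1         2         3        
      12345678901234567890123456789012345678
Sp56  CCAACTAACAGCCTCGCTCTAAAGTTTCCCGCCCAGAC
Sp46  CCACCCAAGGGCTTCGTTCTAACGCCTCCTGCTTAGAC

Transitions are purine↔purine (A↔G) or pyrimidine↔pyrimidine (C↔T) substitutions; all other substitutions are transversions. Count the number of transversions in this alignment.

3

Mismatches occur at site 4 (A/C, transversion), site 6 (T/C, transition), site 9 (C/G, transversion), site 10 (A/G, transition), site 13 (C/T, transition), site 17 (C/T, transition), site 23 (A/C, transversion), site 25 (T/C, transition), site 26 (T/C, transition), site 30 (C/T, transition), site 33 (C/T, transition), site 34 (C/T, transition).
Of the 12 differences, 9 transitions and 3 transversions, so the answer is 3.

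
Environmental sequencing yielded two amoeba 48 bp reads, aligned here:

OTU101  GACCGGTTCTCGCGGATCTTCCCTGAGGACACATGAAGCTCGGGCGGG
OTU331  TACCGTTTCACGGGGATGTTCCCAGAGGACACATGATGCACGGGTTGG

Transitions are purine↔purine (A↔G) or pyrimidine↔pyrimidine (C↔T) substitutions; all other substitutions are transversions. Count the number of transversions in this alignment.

9

Differing sites — 1:G/T (Tv); 6:G/T (Tv); 10:T/A (Tv); 13:C/G (Tv); 18:C/G (Tv); 24:T/A (Tv); 37:A/T (Tv); 40:T/A (Tv); 45:C/T (Ti); 46:G/T (Tv).
Of the 10 differences, 1 transition and 9 transversions, so the answer is 9.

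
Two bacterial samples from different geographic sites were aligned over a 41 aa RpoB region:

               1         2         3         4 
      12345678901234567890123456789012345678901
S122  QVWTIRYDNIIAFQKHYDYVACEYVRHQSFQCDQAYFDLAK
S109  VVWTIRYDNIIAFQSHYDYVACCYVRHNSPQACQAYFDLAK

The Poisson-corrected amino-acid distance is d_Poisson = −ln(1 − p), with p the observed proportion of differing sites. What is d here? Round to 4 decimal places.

Differing sites — 1:Q/V; 15:K/S; 23:E/C; 28:Q/N; 30:F/P; 32:C/A; 33:D/C.
p = 7/41 = 0.170732.
d = −ln(1 − 0.170732) = −ln(0.829268) = 0.1872.

0.1872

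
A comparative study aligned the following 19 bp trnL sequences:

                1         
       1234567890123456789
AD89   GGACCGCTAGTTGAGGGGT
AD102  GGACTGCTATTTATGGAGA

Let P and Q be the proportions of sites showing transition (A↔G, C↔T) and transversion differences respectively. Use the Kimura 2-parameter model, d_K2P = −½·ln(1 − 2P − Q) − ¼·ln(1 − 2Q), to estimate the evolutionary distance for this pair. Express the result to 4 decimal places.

0.4158

Mismatches occur at site 5 (C→T, transition), site 10 (G→T, transversion), site 13 (G→A, transition), site 14 (A→T, transversion), site 17 (G→A, transition), site 19 (T→A, transversion).
Of the 6 differences, 3 transitions and 3 transversions over 19 sites: P = 3/19 = 0.157895, Q = 3/19 = 0.157895.
d = −0.5·ln(0.526315) − 0.25·ln(0.684210) = −0.5·(-0.641855) − 0.25·(-0.379490) = 0.4158.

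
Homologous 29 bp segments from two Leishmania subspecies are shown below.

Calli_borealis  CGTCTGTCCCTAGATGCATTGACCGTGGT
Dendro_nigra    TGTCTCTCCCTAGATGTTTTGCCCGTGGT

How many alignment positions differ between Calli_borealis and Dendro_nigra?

5

Mismatches occur at site 1 (C→T), site 6 (G→C), site 17 (C→T), site 18 (A→T), site 22 (A→C).
That gives 5 mismatches out of 29 aligned sites, so the Hamming distance is 5.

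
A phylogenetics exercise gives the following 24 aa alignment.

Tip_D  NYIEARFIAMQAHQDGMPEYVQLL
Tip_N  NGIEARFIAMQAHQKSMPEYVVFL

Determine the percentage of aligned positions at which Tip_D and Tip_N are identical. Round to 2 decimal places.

Differing sites — 2:Y/G; 15:D/K; 16:G/S; 22:Q/V; 23:L/F.
19 of the 24 sites match, so the percent identity is 19/24 × 100 = 79.17%.

79.17%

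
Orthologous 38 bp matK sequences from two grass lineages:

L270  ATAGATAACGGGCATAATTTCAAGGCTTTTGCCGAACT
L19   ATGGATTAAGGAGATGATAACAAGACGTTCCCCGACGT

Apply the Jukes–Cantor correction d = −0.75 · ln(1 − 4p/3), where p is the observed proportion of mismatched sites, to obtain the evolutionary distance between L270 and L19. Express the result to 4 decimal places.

Mismatches occur at site 3 (A/G), site 7 (A/T), site 9 (C/A), site 12 (G/A), site 13 (C/G), site 16 (A/G), site 19 (T/A), site 20 (T/A), site 25 (G/A), site 27 (T/G), site 30 (T/C), site 31 (G/C), site 36 (A/C), site 37 (C/G).
p = 14/38 = 0.368421.
d = −0.75 · ln(1 − (4/3)·0.368421) = −0.75 · ln(0.508772) = −0.75 · (-0.675755) = 0.5068.

0.5068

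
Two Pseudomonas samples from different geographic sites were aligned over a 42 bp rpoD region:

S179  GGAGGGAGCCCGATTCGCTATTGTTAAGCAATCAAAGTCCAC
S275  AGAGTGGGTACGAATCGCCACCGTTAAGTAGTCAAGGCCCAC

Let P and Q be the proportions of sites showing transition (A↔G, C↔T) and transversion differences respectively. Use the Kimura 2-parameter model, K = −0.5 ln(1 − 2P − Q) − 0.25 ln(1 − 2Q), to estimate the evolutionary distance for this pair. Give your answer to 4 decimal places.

0.4352

Differing sites — 1:G/A (Ti); 5:G/T (Tv); 7:A/G (Ti); 9:C/T (Ti); 10:C/A (Tv); 14:T/A (Tv); 19:T/C (Ti); 21:T/C (Ti); 22:T/C (Ti); 29:C/T (Ti); 31:A/G (Ti); 36:A/G (Ti); 38:T/C (Ti).
Of the 13 differences, 10 transitions and 3 transversions over 42 sites: P = 10/42 = 0.238095, Q = 3/42 = 0.071429.
d = −0.5·ln(0.452381) − 0.25·ln(0.857142) = −0.5·(-0.793231) − 0.25·(-0.154152) = 0.4352.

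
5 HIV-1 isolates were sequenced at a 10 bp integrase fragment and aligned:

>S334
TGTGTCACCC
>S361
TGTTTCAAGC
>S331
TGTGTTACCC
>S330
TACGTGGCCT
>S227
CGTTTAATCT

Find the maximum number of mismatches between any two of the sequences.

8

Pairwise Hamming distances:
  S334 vs S361: 3
  S334 vs S331: 1
  S334 vs S330: 5
  S334 vs S227: 5
  S361 vs S331: 4
  S361 vs S330: 8
  S361 vs S227: 5
  S331 vs S330: 5
  S331 vs S227: 5
  S330 vs S227: 7
The largest is 8, between S361 and S330.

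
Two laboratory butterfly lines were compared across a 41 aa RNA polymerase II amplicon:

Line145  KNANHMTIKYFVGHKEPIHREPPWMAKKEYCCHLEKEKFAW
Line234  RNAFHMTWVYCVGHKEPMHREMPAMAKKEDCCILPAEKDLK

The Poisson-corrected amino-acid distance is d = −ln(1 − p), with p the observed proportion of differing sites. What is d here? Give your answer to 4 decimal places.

0.4555

The sequences differ at positions 1 (K/R), 4 (N/F), 8 (I/W), 9 (K/V), 11 (F/C), 18 (I/M), 22 (P/M), 24 (W/A), 30 (Y/D), 33 (H/I), 35 (E/P), 36 (K/A), 39 (F/D), 40 (A/L), 41 (W/K).
p = 15/41 = 0.365854.
d = −ln(1 − 0.365854) = −ln(0.634146) = 0.4555.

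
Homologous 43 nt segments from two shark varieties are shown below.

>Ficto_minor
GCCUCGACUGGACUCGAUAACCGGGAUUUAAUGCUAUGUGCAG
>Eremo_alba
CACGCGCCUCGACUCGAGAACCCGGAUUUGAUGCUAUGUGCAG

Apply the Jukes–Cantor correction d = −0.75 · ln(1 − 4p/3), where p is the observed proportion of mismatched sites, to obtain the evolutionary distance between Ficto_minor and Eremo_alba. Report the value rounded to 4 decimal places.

Differing sites — 1:G/C; 2:C/A; 4:U/G; 7:A/C; 10:G/C; 18:U/G; 23:G/C; 30:A/G.
p = 8/43 = 0.186047.
d = −0.75 · ln(1 − (4/3)·0.186047) = −0.75 · ln(0.751937) = −0.75 · (-0.285103) = 0.2138.

0.2138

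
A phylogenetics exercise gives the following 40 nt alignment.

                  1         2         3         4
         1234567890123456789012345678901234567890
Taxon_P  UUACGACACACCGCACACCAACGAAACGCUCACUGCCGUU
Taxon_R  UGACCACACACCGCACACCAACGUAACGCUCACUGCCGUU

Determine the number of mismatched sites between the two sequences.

3

The sequences differ at positions 2 (U/G), 5 (G/C), 24 (A/U).
That gives 3 mismatches out of 40 aligned sites, so the Hamming distance is 3.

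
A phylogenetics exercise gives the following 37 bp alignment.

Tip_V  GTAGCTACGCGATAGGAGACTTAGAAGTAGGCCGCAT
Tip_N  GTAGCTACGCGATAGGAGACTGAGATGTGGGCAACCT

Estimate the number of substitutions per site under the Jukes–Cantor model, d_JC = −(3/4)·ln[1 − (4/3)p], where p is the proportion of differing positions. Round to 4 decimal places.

The sequences differ at positions 22 (T/G), 26 (A/T), 29 (A/G), 33 (C/A), 34 (G/A), 36 (A/C).
p = 6/37 = 0.162162.
d = −0.75 · ln(1 − (4/3)·0.162162) = −0.75 · ln(0.783784) = −0.75 · (-0.243622) = 0.1827.

0.1827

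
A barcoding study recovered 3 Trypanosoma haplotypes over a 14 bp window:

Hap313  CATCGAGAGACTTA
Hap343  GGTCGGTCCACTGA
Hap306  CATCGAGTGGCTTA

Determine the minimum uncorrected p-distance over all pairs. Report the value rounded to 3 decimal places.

0.143

Pairwise Hamming distances:
  Hap313 vs Hap343: 7
  Hap313 vs Hap306: 2
  Hap343 vs Hap306: 8
The smallest is 2 mismatches, between Hap313 and Hap306; p = 2/14 = 0.143.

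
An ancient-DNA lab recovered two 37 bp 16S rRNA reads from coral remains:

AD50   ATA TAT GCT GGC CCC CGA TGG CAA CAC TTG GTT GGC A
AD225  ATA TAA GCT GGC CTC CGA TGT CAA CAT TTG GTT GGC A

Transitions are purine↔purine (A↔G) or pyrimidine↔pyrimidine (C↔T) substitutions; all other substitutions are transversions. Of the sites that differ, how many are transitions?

2

The sequences differ at positions 6 (T/A, transversion), 14 (C/T, transition), 21 (G/T, transversion), 27 (C/T, transition).
Of the 4 differences, 2 transitions and 2 transversions, so the answer is 2.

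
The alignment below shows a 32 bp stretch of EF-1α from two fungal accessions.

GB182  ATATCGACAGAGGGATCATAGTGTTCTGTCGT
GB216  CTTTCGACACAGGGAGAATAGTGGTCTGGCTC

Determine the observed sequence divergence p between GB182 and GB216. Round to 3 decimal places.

The sequences differ at positions 1 (A/C), 3 (A/T), 10 (G/C), 16 (T/G), 17 (C/A), 24 (T/G), 29 (T/G), 31 (G/T), 32 (T/C).
There are 9 differences over 32 sites, so p = 9/32 = 0.281.

0.281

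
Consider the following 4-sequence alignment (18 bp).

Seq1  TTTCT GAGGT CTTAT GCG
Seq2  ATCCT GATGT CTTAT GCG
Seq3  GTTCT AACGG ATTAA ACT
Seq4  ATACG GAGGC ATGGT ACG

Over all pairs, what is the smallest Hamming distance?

3

Pairwise Hamming distances:
  Seq1 vs Seq2: 3
  Seq1 vs Seq3: 8
  Seq1 vs Seq4: 8
  Seq2 vs Seq3: 9
  Seq2 vs Seq4: 8
  Seq3 vs Seq4: 10
The smallest is 3, between Seq1 and Seq2.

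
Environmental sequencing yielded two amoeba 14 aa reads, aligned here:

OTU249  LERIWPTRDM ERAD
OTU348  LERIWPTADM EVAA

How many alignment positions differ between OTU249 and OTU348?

3

Mismatches occur at site 8 (R/A), site 12 (R/V), site 14 (D/A).
That gives 3 mismatches out of 14 aligned sites, so the Hamming distance is 3.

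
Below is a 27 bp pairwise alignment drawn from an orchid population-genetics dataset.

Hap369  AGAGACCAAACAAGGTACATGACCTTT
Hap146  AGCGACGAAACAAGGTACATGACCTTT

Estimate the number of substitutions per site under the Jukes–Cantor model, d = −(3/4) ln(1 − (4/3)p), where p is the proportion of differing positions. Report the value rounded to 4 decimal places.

The sequences differ at positions 3 (A/C), 7 (C/G).
p = 2/27 = 0.074074.
d = −0.75 · ln(1 − (4/3)·0.074074) = −0.75 · ln(0.901235) = −0.75 · (-0.103989) = 0.0780.

0.0780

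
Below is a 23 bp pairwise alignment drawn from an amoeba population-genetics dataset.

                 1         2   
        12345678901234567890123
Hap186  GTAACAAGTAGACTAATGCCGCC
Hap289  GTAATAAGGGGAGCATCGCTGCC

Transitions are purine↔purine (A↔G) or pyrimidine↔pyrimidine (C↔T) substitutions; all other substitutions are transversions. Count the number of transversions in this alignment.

Differing sites — 5:C/T (Ti); 9:T/G (Tv); 10:A/G (Ti); 13:C/G (Tv); 14:T/C (Ti); 16:A/T (Tv); 17:T/C (Ti); 20:C/T (Ti).
Of the 8 differences, 5 transitions and 3 transversions, so the answer is 3.

3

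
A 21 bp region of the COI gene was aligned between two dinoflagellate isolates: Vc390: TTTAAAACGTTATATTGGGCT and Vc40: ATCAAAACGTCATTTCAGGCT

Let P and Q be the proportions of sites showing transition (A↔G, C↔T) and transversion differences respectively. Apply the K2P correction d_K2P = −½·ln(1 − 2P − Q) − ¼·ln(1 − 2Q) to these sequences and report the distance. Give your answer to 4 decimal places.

0.3761

Differing sites — 1:T/A (Tv); 3:T/C (Ti); 11:T/C (Ti); 14:A/T (Tv); 16:T/C (Ti); 17:G/A (Ti).
Of the 6 differences, 4 transitions and 2 transversions over 21 sites: P = 4/21 = 0.190476, Q = 2/21 = 0.095238.
d = −0.5·ln(0.523810) − 0.25·ln(0.809524) = −0.5·(-0.646626) − 0.25·(-0.211309) = 0.3761.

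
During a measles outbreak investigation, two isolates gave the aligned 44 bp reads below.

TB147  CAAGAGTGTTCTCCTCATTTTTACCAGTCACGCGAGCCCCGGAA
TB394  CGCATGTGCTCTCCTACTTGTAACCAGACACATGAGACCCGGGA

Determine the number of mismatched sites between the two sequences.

14

Mismatches occur at site 2 (A→G), site 3 (A→C), site 4 (G→A), site 5 (A→T), site 9 (T→C), site 16 (C→A), site 17 (A→C), site 20 (T→G), site 22 (T→A), site 28 (T→A), site 32 (G→A), site 33 (C→T), site 37 (C→A), site 43 (A→G).
That gives 14 mismatches out of 44 aligned sites, so the Hamming distance is 14.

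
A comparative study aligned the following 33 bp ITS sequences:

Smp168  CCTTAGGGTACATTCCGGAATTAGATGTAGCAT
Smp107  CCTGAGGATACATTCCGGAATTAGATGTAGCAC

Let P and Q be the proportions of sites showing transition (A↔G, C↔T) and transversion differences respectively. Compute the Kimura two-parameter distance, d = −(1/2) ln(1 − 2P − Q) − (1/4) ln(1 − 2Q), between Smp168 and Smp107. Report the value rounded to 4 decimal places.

0.0978

The sequences differ at positions 4 (T/G, transversion), 8 (G/A, transition), 33 (T/C, transition).
Of the 3 differences, 2 transitions and 1 transversion over 33 sites: P = 2/33 = 0.060606, Q = 1/33 = 0.030303.
d = −0.5·ln(0.848485) − 0.25·ln(0.939394) = −0.5·(-0.164303) − 0.25·(-0.062520) = 0.0978.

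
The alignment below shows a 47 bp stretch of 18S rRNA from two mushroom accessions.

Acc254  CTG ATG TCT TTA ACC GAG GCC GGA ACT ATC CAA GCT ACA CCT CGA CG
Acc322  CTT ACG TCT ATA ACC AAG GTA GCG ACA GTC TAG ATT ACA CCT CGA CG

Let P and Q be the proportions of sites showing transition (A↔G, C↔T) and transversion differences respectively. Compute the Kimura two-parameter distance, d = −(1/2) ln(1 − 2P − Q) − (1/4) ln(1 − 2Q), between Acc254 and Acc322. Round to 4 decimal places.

0.3959

The sequences differ at positions 3 (G/T, transversion), 5 (T/C, transition), 10 (T/A, transversion), 16 (G/A, transition), 20 (C/T, transition), 21 (C/A, transversion), 23 (G/C, transversion), 24 (A/G, transition), 27 (T/A, transversion), 28 (A/G, transition), 31 (C/T, transition), 33 (A/G, transition), 34 (G/A, transition), 35 (C/T, transition).
Of the 14 differences, 9 transitions and 5 transversions over 47 sites: P = 9/47 = 0.191489, Q = 5/47 = 0.106383.
d = −0.5·ln(0.510639) − 0.25·ln(0.787234) = −0.5·(-0.672092) − 0.25·(-0.239230) = 0.3959.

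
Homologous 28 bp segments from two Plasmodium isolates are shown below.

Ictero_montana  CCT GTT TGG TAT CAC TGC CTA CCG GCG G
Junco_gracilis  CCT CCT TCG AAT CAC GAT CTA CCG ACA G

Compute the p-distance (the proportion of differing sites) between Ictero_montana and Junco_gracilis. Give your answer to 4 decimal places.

0.3214

Mismatches occur at site 4 (G/C), site 5 (T/C), site 8 (G/C), site 10 (T/A), site 16 (T/G), site 17 (G/A), site 18 (C/T), site 25 (G/A), site 27 (G/A).
There are 9 differences over 28 sites, so p = 9/28 = 0.3214.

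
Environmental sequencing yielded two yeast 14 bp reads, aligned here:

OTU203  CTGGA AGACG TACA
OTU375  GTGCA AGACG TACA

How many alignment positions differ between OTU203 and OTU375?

2

Differing sites — 1:C/G; 4:G/C.
That gives 2 mismatches out of 14 aligned sites, so the Hamming distance is 2.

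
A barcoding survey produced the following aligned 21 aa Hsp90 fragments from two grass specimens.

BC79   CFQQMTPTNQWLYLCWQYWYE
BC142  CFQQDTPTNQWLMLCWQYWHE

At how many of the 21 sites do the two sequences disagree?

3

Mismatches occur at site 5 (M→D), site 13 (Y→M), site 20 (Y→H).
That gives 3 mismatches out of 21 aligned sites, so the Hamming distance is 3.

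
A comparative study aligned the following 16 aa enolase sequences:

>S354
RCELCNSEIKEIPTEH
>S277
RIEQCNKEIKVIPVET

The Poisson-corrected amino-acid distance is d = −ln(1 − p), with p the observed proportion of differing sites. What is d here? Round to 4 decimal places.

0.4700

Differing sites — 2:C/I; 4:L/Q; 7:S/K; 11:E/V; 14:T/V; 16:H/T.
p = 6/16 = 0.375000.
d = −ln(1 − 0.375000) = −ln(0.625000) = 0.4700.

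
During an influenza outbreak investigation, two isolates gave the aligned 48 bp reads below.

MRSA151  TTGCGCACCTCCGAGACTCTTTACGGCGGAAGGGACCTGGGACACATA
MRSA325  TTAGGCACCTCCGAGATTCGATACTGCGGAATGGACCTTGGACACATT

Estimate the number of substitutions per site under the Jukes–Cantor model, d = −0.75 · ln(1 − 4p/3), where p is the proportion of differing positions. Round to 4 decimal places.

0.2158

Mismatches occur at site 3 (G→A), site 4 (C→G), site 17 (C→T), site 20 (T→G), site 21 (T→A), site 25 (G→T), site 32 (G→T), site 39 (G→T), site 48 (A→T).
p = 9/48 = 0.187500.
d = −0.75 · ln(1 − (4/3)·0.187500) = −0.75 · ln(0.750000) = −0.75 · (-0.287682) = 0.2158.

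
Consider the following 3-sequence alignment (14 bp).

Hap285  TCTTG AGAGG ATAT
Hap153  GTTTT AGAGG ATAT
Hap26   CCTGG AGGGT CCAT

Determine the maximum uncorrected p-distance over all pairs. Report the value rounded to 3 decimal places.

Pairwise Hamming distances:
  Hap285 vs Hap153: 3
  Hap285 vs Hap26: 6
  Hap153 vs Hap26: 8
The largest is 8 mismatches, between Hap153 and Hap26; p = 8/14 = 0.571.

0.571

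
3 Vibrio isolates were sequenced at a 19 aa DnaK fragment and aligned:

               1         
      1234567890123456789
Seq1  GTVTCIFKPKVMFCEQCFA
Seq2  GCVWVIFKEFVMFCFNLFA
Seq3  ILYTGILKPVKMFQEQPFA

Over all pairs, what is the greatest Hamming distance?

13

Pairwise Hamming distances:
  Seq1 vs Seq2: 8
  Seq1 vs Seq3: 9
  Seq2 vs Seq3: 13
The largest is 13, between Seq2 and Seq3.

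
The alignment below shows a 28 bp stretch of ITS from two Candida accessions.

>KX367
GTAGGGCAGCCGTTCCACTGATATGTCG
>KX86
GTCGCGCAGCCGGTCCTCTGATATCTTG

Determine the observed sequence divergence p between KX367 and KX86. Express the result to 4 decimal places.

Mismatches occur at site 3 (A→C), site 5 (G→C), site 13 (T→G), site 17 (A→T), site 25 (G→C), site 27 (C→T).
There are 6 differences over 28 sites, so p = 6/28 = 0.2143.

0.2143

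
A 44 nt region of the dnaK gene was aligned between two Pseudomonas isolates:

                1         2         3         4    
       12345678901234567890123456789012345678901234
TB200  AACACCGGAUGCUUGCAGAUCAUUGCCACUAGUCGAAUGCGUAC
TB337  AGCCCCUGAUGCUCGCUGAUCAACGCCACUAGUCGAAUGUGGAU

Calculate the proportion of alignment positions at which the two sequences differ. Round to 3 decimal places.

0.227

Mismatches occur at site 2 (A↔G), site 4 (A↔C), site 7 (G↔U), site 14 (U↔C), site 17 (A↔U), site 23 (U↔A), site 24 (U↔C), site 40 (C↔U), site 42 (U↔G), site 44 (C↔U).
There are 10 differences over 44 sites, so p = 10/44 = 0.227.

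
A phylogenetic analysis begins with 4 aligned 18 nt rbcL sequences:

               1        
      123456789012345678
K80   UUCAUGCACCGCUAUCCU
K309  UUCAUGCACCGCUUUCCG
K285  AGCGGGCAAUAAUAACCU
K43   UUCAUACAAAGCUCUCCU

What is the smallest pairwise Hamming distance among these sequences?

Pairwise Hamming distances:
  K80 vs K309: 2
  K80 vs K285: 9
  K80 vs K43: 4
  K309 vs K285: 11
  K309 vs K43: 5
  K285 vs K43: 10
The smallest is 2, between K80 and K309.

2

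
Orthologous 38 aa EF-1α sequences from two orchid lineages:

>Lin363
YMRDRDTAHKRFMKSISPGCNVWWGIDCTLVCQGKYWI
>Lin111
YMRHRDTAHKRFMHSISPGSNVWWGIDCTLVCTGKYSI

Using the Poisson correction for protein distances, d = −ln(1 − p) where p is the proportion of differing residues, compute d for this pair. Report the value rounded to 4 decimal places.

0.1411

Mismatches occur at site 4 (D/H), site 14 (K/H), site 20 (C/S), site 33 (Q/T), site 37 (W/S).
p = 5/38 = 0.131579.
d = −ln(1 − 0.131579) = −ln(0.868421) = 0.1411.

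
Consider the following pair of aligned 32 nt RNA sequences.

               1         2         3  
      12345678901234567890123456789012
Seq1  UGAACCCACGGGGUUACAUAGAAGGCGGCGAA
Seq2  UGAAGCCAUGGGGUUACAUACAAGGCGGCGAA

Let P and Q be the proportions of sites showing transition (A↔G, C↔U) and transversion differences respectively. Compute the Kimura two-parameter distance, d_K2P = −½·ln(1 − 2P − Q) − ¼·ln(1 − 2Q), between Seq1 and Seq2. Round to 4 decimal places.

0.1001

Differing sites — 5:C/G (Tv); 9:C/U (Ti); 21:G/C (Tv).
Of the 3 differences, 1 transition and 2 transversions over 32 sites: P = 1/32 = 0.031250, Q = 2/32 = 0.062500.
d = −0.5·ln(0.875000) − 0.25·ln(0.875000) = −0.5·(-0.133531) − 0.25·(-0.133531) = 0.1001.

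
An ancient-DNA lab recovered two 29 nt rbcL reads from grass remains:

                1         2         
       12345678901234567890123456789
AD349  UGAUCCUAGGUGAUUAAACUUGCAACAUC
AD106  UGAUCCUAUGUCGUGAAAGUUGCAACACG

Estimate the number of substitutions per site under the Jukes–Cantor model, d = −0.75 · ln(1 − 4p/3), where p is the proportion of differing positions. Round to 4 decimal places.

Differing sites — 9:G/U; 12:G/C; 13:A/G; 15:U/G; 19:C/G; 28:U/C; 29:C/G.
p = 7/29 = 0.241379.
d = −0.75 · ln(1 − (4/3)·0.241379) = −0.75 · ln(0.678161) = −0.75 · (-0.388371) = 0.2913.

0.2913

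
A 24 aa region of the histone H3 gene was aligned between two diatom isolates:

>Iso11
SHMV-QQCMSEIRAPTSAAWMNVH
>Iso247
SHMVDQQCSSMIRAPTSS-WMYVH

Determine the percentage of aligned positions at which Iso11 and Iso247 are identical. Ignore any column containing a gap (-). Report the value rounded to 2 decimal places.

Excluding the 2 gap columns leaves 22 comparable sites.
Differing sites — 9:M/S; 11:E/M; 18:A/S; 22:N/Y.
18 of the 22 comparable sites match, so the percent identity is 18/22 × 100 = 81.82%.

81.82%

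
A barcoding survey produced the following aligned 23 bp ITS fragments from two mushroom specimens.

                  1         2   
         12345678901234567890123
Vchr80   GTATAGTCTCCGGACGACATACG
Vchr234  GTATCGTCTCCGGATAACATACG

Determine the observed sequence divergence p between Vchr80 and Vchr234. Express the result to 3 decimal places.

The sequences differ at positions 5 (A/C), 15 (C/T), 16 (G/A).
There are 3 differences over 23 sites, so p = 3/23 = 0.130.

0.130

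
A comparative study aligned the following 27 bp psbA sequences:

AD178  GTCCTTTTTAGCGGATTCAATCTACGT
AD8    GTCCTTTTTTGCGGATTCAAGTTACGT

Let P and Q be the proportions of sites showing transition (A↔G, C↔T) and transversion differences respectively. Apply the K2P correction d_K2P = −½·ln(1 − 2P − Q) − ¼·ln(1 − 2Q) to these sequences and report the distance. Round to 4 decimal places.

Differing sites — 10:A/T (Tv); 21:T/G (Tv); 22:C/T (Ti).
Of the 3 differences, 1 transition and 2 transversions over 27 sites: P = 1/27 = 0.037037, Q = 2/27 = 0.074074.
d = −0.5·ln(0.851852) − 0.25·ln(0.851852) = −0.5·(-0.160342) − 0.25·(-0.160342) = 0.1203.

0.1203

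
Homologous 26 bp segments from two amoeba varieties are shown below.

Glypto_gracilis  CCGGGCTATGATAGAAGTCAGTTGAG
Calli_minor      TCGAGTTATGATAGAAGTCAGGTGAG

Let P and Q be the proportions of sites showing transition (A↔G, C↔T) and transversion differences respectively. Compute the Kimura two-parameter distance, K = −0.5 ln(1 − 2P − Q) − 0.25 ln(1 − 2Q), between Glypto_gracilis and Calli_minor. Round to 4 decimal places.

0.1768

Differing sites — 1:C/T (Ti); 4:G/A (Ti); 6:C/T (Ti); 22:T/G (Tv).
Of the 4 differences, 3 transitions and 1 transversion over 26 sites: P = 3/26 = 0.115385, Q = 1/26 = 0.038462.
d = −0.5·ln(0.730768) − 0.25·ln(0.923076) = −0.5·(-0.313659) − 0.25·(-0.080044) = 0.1768.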